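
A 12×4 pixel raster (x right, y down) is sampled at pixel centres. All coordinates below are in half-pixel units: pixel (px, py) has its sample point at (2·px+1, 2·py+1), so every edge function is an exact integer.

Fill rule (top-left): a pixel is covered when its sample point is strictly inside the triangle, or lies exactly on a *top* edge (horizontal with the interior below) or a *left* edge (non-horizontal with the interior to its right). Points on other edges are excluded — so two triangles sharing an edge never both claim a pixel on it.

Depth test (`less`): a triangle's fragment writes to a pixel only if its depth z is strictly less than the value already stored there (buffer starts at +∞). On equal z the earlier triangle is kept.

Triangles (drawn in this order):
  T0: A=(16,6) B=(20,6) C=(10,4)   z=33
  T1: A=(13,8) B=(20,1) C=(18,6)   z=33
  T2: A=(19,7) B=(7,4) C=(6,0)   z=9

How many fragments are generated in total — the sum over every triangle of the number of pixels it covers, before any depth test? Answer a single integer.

T0:
  2·area = 8  (B↔C swapped to make it positive)
  edge (16, 6)→(10, 4): d=(-6,-2) top-left  bias=+0
  edge (10, 4)→(20, 6): d=(10,2) right/bottom  bias=-1
  edge (20, 6)→(16, 6): d=(-4,0) right/bottom  bias=-1
    (0,0)@(1, 1): e=[0,-12,20] → ·  [on edge]
    (2,1)@(5, 3): e=[-4,0,12] → ·  [on edge]
    (3,1)@(7, 3): e=[0,-4,12] → ·  [on edge]
    (6,2)@(13, 5): e=[0,4,4] → █  [on edge]
    (7,2)@(15, 5): e=[4,0,4] → ·  [on edge]
    (6,3)@(13, 7): e=[-12,24,-4] → ·
    (9,3)@(19, 7): e=[0,12,-4] → ·  [on edge]
  covered (1 px):
    · · · · · · · · · · · ·
    · · · · · · · · · · · ·
    · · · · · · █ · · · · ·
    · · · · · · · · · · · ·
T1:
  2·area = 21
  edge (13, 8)→(20, 1): d=(7,-7) top-left  bias=+0
  edge (20, 1)→(18, 6): d=(-2,5) right/bottom  bias=-1
  edge (18, 6)→(13, 8): d=(-5,2) right/bottom  bias=-1
    (9,1)@(19, 3): e=[7,1,13] → █
    (10,1)@(21, 3): e=[21,-9,9] → ·
    (8,2)@(17, 5): e=[7,7,7] → █
    (9,2)@(19, 5): e=[21,-3,3] → ·
    (7,3)@(15, 7): e=[7,13,1] → █
    (8,3)@(17, 7): e=[21,3,-3] → ·
  covered (3 px):
    · · · · · · · · · · · ·
    · · · · · · · · · █ · ·
    · · · · · · · · █ · · ·
    · · · · · · · █ · · · ·
T2:
  2·area = 45
  edge (19, 7)→(7, 4): d=(-12,-3) top-left  bias=+0
  edge (7, 4)→(6, 0): d=(-1,-4) top-left  bias=+0
  edge (6, 0)→(19, 7): d=(13,7) right/bottom  bias=-1
    (3,0)@(7, 1): e=[36,3,6] → █
    (4,0)@(9, 1): e=[42,11,-8] → ·
    (1,1)@(3, 3): e=[0,-15,60] → ·  [on edge]
    (3,1)@(7, 3): e=[12,1,32] → █
    (4,1)@(9, 3): e=[18,9,18] → █
    (5,1)@(11, 3): e=[24,17,4] → █
    (6,1)@(13, 3): e=[30,25,-10] → ·
    (3,2)@(7, 5): e=[-12,-1,58] → ·
    (4,2)@(9, 5): e=[-6,7,44] → ·
    (5,2)@(11, 5): e=[0,15,30] → █  [on edge]
    (6,2)@(13, 5): e=[6,23,16] → █
    (7,2)@(15, 5): e=[12,31,2] → █
    (9,3)@(19, 7): e=[0,45,0] → ·  [on edge]
  covered (7 px):
    · · · █ · · · · · · · ·
    · · · █ █ █ · · · · · ·
    · · · · · █ █ █ · · · ·
    · · · · · · · · · · · ·

Answer: 11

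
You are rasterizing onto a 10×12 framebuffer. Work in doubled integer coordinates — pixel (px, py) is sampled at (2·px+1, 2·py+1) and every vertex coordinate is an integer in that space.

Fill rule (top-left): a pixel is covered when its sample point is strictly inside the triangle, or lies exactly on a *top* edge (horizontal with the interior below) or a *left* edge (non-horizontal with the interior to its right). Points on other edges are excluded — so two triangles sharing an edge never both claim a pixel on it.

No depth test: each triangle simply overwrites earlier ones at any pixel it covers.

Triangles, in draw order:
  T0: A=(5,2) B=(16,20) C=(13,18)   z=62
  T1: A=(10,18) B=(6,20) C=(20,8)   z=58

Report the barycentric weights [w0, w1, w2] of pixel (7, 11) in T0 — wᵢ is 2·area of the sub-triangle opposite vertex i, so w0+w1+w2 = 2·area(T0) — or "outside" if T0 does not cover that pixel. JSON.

T0:
  2·area = 32
  edge (5, 2)→(16, 20): d=(11,18) right/bottom  bias=-1
  edge (16, 20)→(13, 18): d=(-3,-2) top-left  bias=+0
  edge (13, 18)→(5, 2): d=(-8,-16) top-left  bias=+0
    (4,4)@(9, 9): e=[5,19,8] → █
    (5,4)@(11, 9): e=[-31,23,40] → ·
    (4,5)@(9, 11): e=[27,13,-8] → ·
    (5,6)@(11, 13): e=[13,11,8] → █
    (6,6)@(13, 13): e=[-23,15,40] → ·
    (5,7)@(11, 15): e=[35,5,-8] → ·
    (6,8)@(13, 17): e=[21,3,8] → █
    (7,8)@(15, 17): e=[-15,7,40] → ·
    (6,9)@(13, 19): e=[43,-3,-8] → ·
    (7,9)@(15, 19): e=[7,1,24] → █
    (8,9)@(17, 19): e=[-29,5,56] → ·
    (7,10)@(15, 21): e=[29,-5,8] → ·
  covered (4 px):
    · · · · · · · · · ·
    · · · · · · · · · ·
    · · · · · · · · · ·
    · · · · · · · · · ·
    · · · · █ · · · · ·
    · · · · · · · · · ·
    · · · · · █ · · · ·
    · · · · · · · · · ·
    · · · · · · █ · · ·
    · · · · · · · █ · ·
    · · · · · · · · · ·
    · · · · · · · · · ·
T1:
  2·area = 20
  edge (10, 18)→(6, 20): d=(-4,2) right/bottom  bias=-1
  edge (6, 20)→(20, 8): d=(14,-12) top-left  bias=+0
  edge (20, 8)→(10, 18): d=(-10,10) right/bottom  bias=-1
    (9,4)@(19, 9): e=[18,2,0] → ·  [on edge]
    (8,5)@(17, 11): e=[14,6,0] → ·  [on edge]
    (7,6)@(15, 13): e=[10,10,0] → ·  [on edge]
    (6,7)@(13, 15): e=[6,14,0] → ·  [on edge]
    (5,8)@(11, 17): e=[2,18,0] → ·  [on edge]
    (4,9)@(9, 19): e=[-2,22,0] → ·  [on edge]
    (3,10)@(7, 21): e=[-6,26,0] → ·  [on edge]
    (2,11)@(5, 23): e=[-10,30,0] → ·  [on edge]
  covered (0 px):
    · · · · · · · · · ·
    · · · · · · · · · ·
    · · · · · · · · · ·
    · · · · · · · · · ·
    · · · · · · · · · ·
    · · · · · · · · · ·
    · · · · · · · · · ·
    · · · · · · · · · ·
    · · · · · · · · · ·
    · · · · · · · · · ·
    · · · · · · · · · ·
    · · · · · · · · · ·

Final: "outside"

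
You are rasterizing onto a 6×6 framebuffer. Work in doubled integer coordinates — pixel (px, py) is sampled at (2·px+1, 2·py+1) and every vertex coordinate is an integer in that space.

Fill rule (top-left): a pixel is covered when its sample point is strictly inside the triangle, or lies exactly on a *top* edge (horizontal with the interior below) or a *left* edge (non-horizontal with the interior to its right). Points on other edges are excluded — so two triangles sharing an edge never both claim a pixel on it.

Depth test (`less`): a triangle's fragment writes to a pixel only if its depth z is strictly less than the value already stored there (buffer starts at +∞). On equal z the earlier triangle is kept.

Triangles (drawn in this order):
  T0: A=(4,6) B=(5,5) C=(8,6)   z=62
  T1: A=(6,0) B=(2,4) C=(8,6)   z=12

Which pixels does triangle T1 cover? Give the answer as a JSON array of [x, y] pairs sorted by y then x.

T0:
  2·area = 4
  edge (4, 6)→(5, 5): d=(1,-1) top-left  bias=+0
  edge (5, 5)→(8, 6): d=(3,1) right/bottom  bias=-1
  edge (8, 6)→(4, 6): d=(-4,0) right/bottom  bias=-1
    (4,0)@(9, 1): e=[0,-16,20] → ·  [on edge]
    (3,1)@(7, 3): e=[0,-8,12] → ·  [on edge]
    (2,2)@(5, 5): e=[0,0,4] → ·  [on edge]
    (1,3)@(3, 7): e=[0,8,-4] → ·  [on edge]
    (5,3)@(11, 7): e=[8,0,-4] → ·  [on edge]
    (0,4)@(1, 9): e=[0,16,-12] → ·  [on edge]
  covered (0 px):
    · · · · · ·
    · · · · · ·
    · · · · · ·
    · · · · · ·
    · · · · · ·
    · · · · · ·
T1:
  2·area = 32  (B↔C swapped to make it positive)
  edge (6, 0)→(8, 6): d=(2,6) right/bottom  bias=-1
  edge (8, 6)→(2, 4): d=(-6,-2) top-left  bias=+0
  edge (2, 4)→(6, 0): d=(4,-4) top-left  bias=+0
    (2,0)@(5, 1): e=[8,24,0] → █  [on edge]
    (3,0)@(7, 1): e=[-4,28,8] → ·
    (1,1)@(3, 3): e=[24,8,0] → █  [on edge]
    (3,1)@(7, 3): e=[0,16,16] → ·  [on edge]
    (0,2)@(1, 5): e=[40,-8,0] → ·  [on edge]
    (1,2)@(3, 5): e=[28,-4,8] → ·
    (2,2)@(5, 5): e=[16,0,16] → █  [on edge]
    (3,2)@(7, 5): e=[4,4,24] → █
    (4,2)@(9, 5): e=[-8,8,32] → ·
    (2,3)@(5, 7): e=[20,-12,24] → ·
    (3,3)@(7, 7): e=[8,-8,32] → ·
    (5,3)@(11, 7): e=[-16,0,48] → ·  [on edge]
    (4,4)@(9, 9): e=[0,-16,48] → ·  [on edge]
  covered (5 px):
    · · █ · · ·
    · █ █ · · ·
    · · █ █ · ·
    · · · · · ·
    · · · · · ·
    · · · · · ·

Answer: [[2,0],[1,1],[2,1],[2,2],[3,2]]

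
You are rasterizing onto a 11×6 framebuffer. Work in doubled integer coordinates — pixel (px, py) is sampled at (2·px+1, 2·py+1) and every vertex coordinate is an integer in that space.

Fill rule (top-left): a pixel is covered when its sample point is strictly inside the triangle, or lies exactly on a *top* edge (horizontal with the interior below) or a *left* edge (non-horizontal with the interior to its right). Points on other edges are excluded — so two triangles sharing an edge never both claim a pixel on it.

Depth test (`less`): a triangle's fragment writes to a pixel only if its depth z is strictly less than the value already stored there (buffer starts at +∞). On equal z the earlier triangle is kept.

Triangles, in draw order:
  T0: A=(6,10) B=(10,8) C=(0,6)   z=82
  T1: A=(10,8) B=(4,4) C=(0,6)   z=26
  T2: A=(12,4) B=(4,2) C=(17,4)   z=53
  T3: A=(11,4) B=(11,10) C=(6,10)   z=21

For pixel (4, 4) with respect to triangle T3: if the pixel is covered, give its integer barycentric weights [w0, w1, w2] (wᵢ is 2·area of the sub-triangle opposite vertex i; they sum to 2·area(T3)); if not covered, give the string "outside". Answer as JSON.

T0:
  2·area = 28  (B↔C swapped to make it positive)
  edge (6, 10)→(0, 6): d=(-6,-4) top-left  bias=+0
  edge (0, 6)→(10, 8): d=(10,2) right/bottom  bias=-1
  edge (10, 8)→(6, 10): d=(-4,2) right/bottom  bias=-1
    (1,3)@(3, 7): e=[6,4,18] → █
    (2,3)@(5, 7): e=[14,0,14] → ·  [on edge]
    (1,4)@(3, 9): e=[-6,24,10] → ·
    (2,4)@(5, 9): e=[2,20,6] → █
    (3,4)@(7, 9): e=[10,16,2] → █
    (4,4)@(9, 9): e=[18,12,-2] → ·
    (7,4)@(15, 9): e=[42,0,-14] → ·  [on edge]
    (2,5)@(5, 11): e=[-10,40,-2] → ·
    (3,5)@(7, 11): e=[-2,36,-6] → ·
  covered (3 px):
    · · · · · · · · · · ·
    · · · · · · · · · · ·
    · · · · · · · · · · ·
    · █ · · · · · · · · ·
    · · █ █ · · · · · · ·
    · · · · · · · · · · ·
T1:
  2·area = 28  (B↔C swapped to make it positive)
  edge (10, 8)→(0, 6): d=(-10,-2) top-left  bias=+0
  edge (0, 6)→(4, 4): d=(4,-2) top-left  bias=+0
  edge (4, 4)→(10, 8): d=(6,4) right/bottom  bias=-1
    (1,2)@(3, 5): e=[16,2,10] → █
    (2,2)@(5, 5): e=[20,6,2] → █
    (3,2)@(7, 5): e=[24,10,-6] → ·
    (1,3)@(3, 7): e=[-4,10,22] → ·
    (2,3)@(5, 7): e=[0,14,14] → █  [on edge]
    (3,3)@(7, 7): e=[4,18,6] → █
    (4,3)@(9, 7): e=[8,22,-2] → ·
    (2,4)@(5, 9): e=[-20,22,26] → ·
    (3,4)@(7, 9): e=[-16,26,18] → ·
    (7,4)@(15, 9): e=[0,42,-14] → ·  [on edge]
  covered (4 px):
    · · · · · · · · · · ·
    · · · · · · · · · · ·
    · █ █ · · · · · · · ·
    · · █ █ · · · · · · ·
    · · · · · · · · · · ·
    · · · · · · · · · · ·
T2:
  2·area = 10
  edge (12, 4)→(4, 2): d=(-8,-2) top-left  bias=+0
  edge (4, 2)→(17, 4): d=(13,2) right/bottom  bias=-1
  edge (17, 4)→(12, 4): d=(-5,0) right/bottom  bias=-1
    (4,1)@(9, 3): e=[2,3,5] → █
    (5,1)@(11, 3): e=[6,-1,5] → ·
    (4,2)@(9, 5): e=[-14,29,-5] → ·
  covered (1 px):
    · · · · · · · · · · ·
    · · · · █ · · · · · ·
    · · · · · · · · · · ·
    · · · · · · · · · · ·
    · · · · · · · · · · ·
    · · · · · · · · · · ·
T3:
  2·area = 30
  edge (11, 4)→(11, 10): d=(0,6) right/bottom  bias=-1
  edge (11, 10)→(6, 10): d=(-5,0) right/bottom  bias=-1
  edge (6, 10)→(11, 4): d=(5,-6) top-left  bias=+0
    (5,0)@(11, 1): e=[0,45,-15] → ·  [on edge]
    (5,1)@(11, 3): e=[0,35,-5] → ·  [on edge]
    (5,2)@(11, 5): e=[0,25,5] → ·  [on edge]
    (4,3)@(9, 7): e=[12,15,3] → █
    (5,3)@(11, 7): e=[0,15,15] → ·  [on edge]
    (3,4)@(7, 9): e=[24,5,1] → █
    (5,4)@(11, 9): e=[0,5,25] → ·  [on edge]
    (3,5)@(7, 11): e=[24,-5,11] → ·
    (4,5)@(9, 11): e=[12,-5,23] → ·
    (5,5)@(11, 11): e=[0,-5,35] → ·  [on edge]
  covered (3 px):
    · · · · · · · · · · ·
    · · · · · · · · · · ·
    · · · · · · · · · · ·
    · · · · █ · · · · · ·
    · · · █ █ · · · · · ·
    · · · · · · · · · · ·

Answer: [5,13,12]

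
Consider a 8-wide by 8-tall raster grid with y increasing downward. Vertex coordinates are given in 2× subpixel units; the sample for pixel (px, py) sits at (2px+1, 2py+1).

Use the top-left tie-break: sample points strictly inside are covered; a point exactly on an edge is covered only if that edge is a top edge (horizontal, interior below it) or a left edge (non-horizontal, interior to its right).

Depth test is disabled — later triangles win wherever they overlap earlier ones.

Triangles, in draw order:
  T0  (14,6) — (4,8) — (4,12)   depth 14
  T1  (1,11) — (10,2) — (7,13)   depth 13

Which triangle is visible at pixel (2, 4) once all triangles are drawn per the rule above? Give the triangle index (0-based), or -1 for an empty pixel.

T0:
  2·area = 40  (B↔C swapped to make it positive)
  edge (14, 6)→(4, 12): d=(-10,6) right/bottom  bias=-1
  edge (4, 12)→(4, 8): d=(0,-4) top-left  bias=+0
  edge (4, 8)→(14, 6): d=(10,-2) top-left  bias=+0
    (4,3)@(9, 7): e=[20,20,0] → X  [on edge]
    (5,3)@(11, 7): e=[8,28,4] → X
    (6,3)@(13, 7): e=[-4,36,8] → .
    (2,4)@(5, 9): e=[24,4,12] → X
    (3,4)@(7, 9): e=[12,12,16] → X
    (4,4)@(9, 9): e=[0,20,20] → .  [on edge]
    (5,4)@(11, 9): e=[-12,28,24] → .
    (2,5)@(5, 11): e=[4,4,32] → X
    (3,5)@(7, 11): e=[-8,12,36] → .
    (2,6)@(5, 13): e=[-16,4,52] → .
  covered (5 px):
    . . . . . . . .
    . . . . . . . .
    . . . . . . . .
    . . . . X X . .
    . . X X . . . .
    . . X . . . . .
    . . . . . . . .
    . . . . . . . .
T1:
  2·area = 72
  edge (1, 11)→(10, 2): d=(9,-9) top-left  bias=+0
  edge (10, 2)→(7, 13): d=(-3,11) right/bottom  bias=-1
  edge (7, 13)→(1, 11): d=(-6,-2) top-left  bias=+0
    (5,0)@(11, 1): e=[0,-8,80] → .  [on edge]
    (4,1)@(9, 3): e=[0,8,64] → X  [on edge]
    (5,1)@(11, 3): e=[18,-14,68] → .
    (3,2)@(7, 5): e=[0,24,48] → X  [on edge]
    (5,2)@(11, 5): e=[36,-20,56] → .
    (2,3)@(5, 7): e=[0,40,32] → X  [on edge]
    (4,3)@(9, 7): e=[36,-4,40] → .
    (1,4)@(3, 9): e=[0,56,16] → X  [on edge]
    (4,4)@(9, 9): e=[54,-10,28] → .
    (0,5)@(1, 11): e=[0,72,0] → X  [on edge]
    (4,5)@(9, 11): e=[72,-16,16] → .
    (0,6)@(1, 13): e=[18,66,-12] → .
    (3,6)@(7, 13): e=[72,0,0] → .  [on edge]
    (6,7)@(13, 15): e=[144,-72,0] → .  [on edge]
  covered (12 px):
    . . . . . . . .
    . . . . X . . .
    . . . X X . . .
    . . X X . . . .
    . X X X . . . .
    X X X X . . . .
    . . . . . . . .
    . . . . . . . .

Z-buffer (winner per pixel, '.' = empty):
  . . . . . . . .
  . . . . 1 . . .
  . . . 1 1 . . .
  . . 1 1 0 0 . .
  . 1 1 1 . . . .
  1 1 1 1 . . . .
  . . . . . . . .
  . . . . . . . .

Answer: 1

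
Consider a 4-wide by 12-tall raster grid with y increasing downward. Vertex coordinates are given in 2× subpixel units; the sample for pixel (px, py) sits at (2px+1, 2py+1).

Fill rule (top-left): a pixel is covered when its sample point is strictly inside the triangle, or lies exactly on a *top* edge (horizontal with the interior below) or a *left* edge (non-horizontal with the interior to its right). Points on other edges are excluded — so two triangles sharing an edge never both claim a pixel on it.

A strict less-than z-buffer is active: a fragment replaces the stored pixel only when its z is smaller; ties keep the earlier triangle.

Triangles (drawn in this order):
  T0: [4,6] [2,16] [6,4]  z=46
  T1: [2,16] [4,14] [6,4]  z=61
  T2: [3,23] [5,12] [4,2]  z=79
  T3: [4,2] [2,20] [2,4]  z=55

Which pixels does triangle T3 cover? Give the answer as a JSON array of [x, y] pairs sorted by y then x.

T0:
  2·area = 16  (B↔C swapped to make it positive)
  edge (4, 6)→(6, 4): d=(2,-2) top-left  bias=+0
  edge (6, 4)→(2, 16): d=(-4,12) right/bottom  bias=-1
  edge (2, 16)→(4, 6): d=(2,-10) top-left  bias=+0
    (2,0)@(5, 1): e=[-8,24,0] → .  [on edge]
    (3,0)@(7, 1): e=[-4,0,20] → .  [on edge]
    (3,1)@(7, 3): e=[0,-8,24] → .  [on edge]
    (2,2)@(5, 5): e=[0,8,8] → X  [on edge]
    (3,2)@(7, 5): e=[4,-16,28] → .
    (1,3)@(3, 7): e=[0,24,-8] → .  [on edge]
    (2,3)@(5, 7): e=[4,0,12] → .  [on edge]
    (0,4)@(1, 9): e=[0,40,-24] → .  [on edge]
    (1,5)@(3, 11): e=[8,8,0] → X  [on edge]
    (2,5)@(5, 11): e=[12,-16,20] → .
    (1,6)@(3, 13): e=[12,0,4] → .  [on edge]
    (0,9)@(1, 19): e=[20,0,-4] → .  [on edge]
    (0,10)@(1, 21): e=[24,-8,0] → .  [on edge]
  covered (2 px):
    . . . .
    . . . .
    . . X .
    . . . .
    . . . .
    . X . .
    . . . .
    . . . .
    . . . .
    . . . .
    . . . .
    . . . .
T1:
  2·area = 16  (B↔C swapped to make it positive)
  edge (2, 16)→(6, 4): d=(4,-12) top-left  bias=+0
  edge (6, 4)→(4, 14): d=(-2,10) right/bottom  bias=-1
  edge (4, 14)→(2, 16): d=(-2,2) right/bottom  bias=-1
    (3,0)@(7, 1): e=[0,-4,20] → .  [on edge]
    (2,3)@(5, 7): e=[0,4,12] → X  [on edge]
    (3,3)@(7, 7): e=[24,-16,8] → .
    (2,4)@(5, 9): e=[8,0,8] → .  [on edge]
    (3,5)@(7, 11): e=[40,-24,0] → .  [on edge]
    (1,6)@(3, 13): e=[0,12,4] → X  [on edge]
    (2,6)@(5, 13): e=[24,-8,0] → .  [on edge]
    (1,7)@(3, 15): e=[8,8,0] → .  [on edge]
    (0,8)@(1, 17): e=[-8,24,0] → .  [on edge]
    (0,9)@(1, 19): e=[0,20,-4] → .  [on edge]
    (1,9)@(3, 19): e=[24,0,-8] → .  [on edge]
  covered (2 px):
    . . . .
    . . . .
    . . . .
    . . X .
    . . . .
    . . . .
    . X . .
    . . . .
    . . . .
    . . . .
    . . . .
    . . . .
T2:
  2·area = 31  (B↔C swapped to make it positive)
  edge (3, 23)→(4, 2): d=(1,-21) top-left  bias=+0
  edge (4, 2)→(5, 12): d=(1,10) right/bottom  bias=-1
  edge (5, 12)→(3, 23): d=(-2,11) right/bottom  bias=-1
    (3,0)@(7, 1): e=[62,-31,0] → .  [on edge]
    (1,11)@(3, 23): e=[0,31,0] → .  [on edge]
  covered (0 px):
    . . . .
    . . . .
    . . . .
    . . . .
    . . . .
    . . . .
    . . . .
    . . . .
    . . . .
    . . . .
    . . . .
    . . . .
T3:
  2·area = 32
  edge (4, 2)→(2, 20): d=(-2,18) right/bottom  bias=-1
  edge (2, 20)→(2, 4): d=(0,-16) top-left  bias=+0
  edge (2, 4)→(4, 2): d=(2,-2) top-left  bias=+0
    (2,0)@(5, 1): e=[-16,48,0] → .  [on edge]
    (1,1)@(3, 3): e=[16,16,0] → X  [on edge]
    (2,1)@(5, 3): e=[-20,48,4] → .
    (0,2)@(1, 5): e=[48,-16,0] → .  [on edge]
    (1,2)@(3, 5): e=[12,16,4] → X
    (2,2)@(5, 5): e=[-24,48,8] → .
    (1,3)@(3, 7): e=[8,16,8] → X
    (2,3)@(5, 7): e=[-28,48,12] → .
    (1,4)@(3, 9): e=[4,16,12] → X
    (2,4)@(5, 9): e=[-32,48,16] → .
    (1,5)@(3, 11): e=[0,16,16] → .  [on edge]
  covered (4 px):
    . . . .
    . X . .
    . X . .
    . X . .
    . X . .
    . . . .
    . . . .
    . . . .
    . . . .
    . . . .
    . . . .
    . . . .

Final: [[1,1],[1,2],[1,3],[1,4]]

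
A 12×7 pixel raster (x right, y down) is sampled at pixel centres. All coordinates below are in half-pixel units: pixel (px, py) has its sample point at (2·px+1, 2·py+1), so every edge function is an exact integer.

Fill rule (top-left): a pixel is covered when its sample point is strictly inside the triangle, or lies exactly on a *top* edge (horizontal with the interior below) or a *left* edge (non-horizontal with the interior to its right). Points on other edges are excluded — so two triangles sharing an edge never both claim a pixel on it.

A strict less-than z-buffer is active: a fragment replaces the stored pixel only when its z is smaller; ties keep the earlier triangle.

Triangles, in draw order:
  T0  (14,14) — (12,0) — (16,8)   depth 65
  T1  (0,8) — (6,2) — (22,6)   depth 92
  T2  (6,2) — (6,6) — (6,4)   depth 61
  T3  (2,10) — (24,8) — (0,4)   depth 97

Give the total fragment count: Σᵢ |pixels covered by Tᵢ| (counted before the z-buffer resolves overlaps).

T0:
  2·area = 40
  edge (14, 14)→(12, 0): d=(-2,-14) top-left  bias=+0
  edge (12, 0)→(16, 8): d=(4,8) right/bottom  bias=-1
  edge (16, 8)→(14, 14): d=(-2,6) right/bottom  bias=-1
    (6,1)@(13, 3): e=[8,4,28] → X
    (7,1)@(15, 3): e=[36,-12,16] → .
    (6,2)@(13, 5): e=[4,12,24] → X
    (7,2)@(15, 5): e=[32,-4,12] → .
    (8,2)@(17, 5): e=[60,-20,0] → .  [on edge]
    (6,3)@(13, 7): e=[0,20,20] → X  [on edge]
    (7,3)@(15, 7): e=[28,4,8] → X
    (8,3)@(17, 7): e=[56,-12,-4] → .
    (6,4)@(13, 9): e=[-4,28,16] → .
    (7,4)@(15, 9): e=[24,12,4] → X
    (8,4)@(17, 9): e=[52,-4,-8] → .
    (7,5)@(15, 11): e=[20,20,0] → .  [on edge]
  covered (5 px):
    . . . . . . . . . . . .
    . . . . . . X . . . . .
    . . . . . . X . . . . .
    . . . . . . X X . . . .
    . . . . . . . X . . . .
    . . . . . . . . . . . .
    . . . . . . . . . . . .
T1:
  2·area = 120
  edge (0, 8)→(6, 2): d=(6,-6) top-left  bias=+0
  edge (6, 2)→(22, 6): d=(16,4) right/bottom  bias=-1
  edge (22, 6)→(0, 8): d=(-22,2) right/bottom  bias=-1
    (3,0)@(7, 1): e=[0,-20,140] → .  [on edge]
    (2,1)@(5, 3): e=[0,20,100] → X  [on edge]
    (3,1)@(7, 3): e=[12,12,96] → X
    (4,1)@(9, 3): e=[24,4,92] → X
    (5,1)@(11, 3): e=[36,-4,88] → .
    (1,2)@(3, 5): e=[0,60,60] → X  [on edge]
    (5,2)@(11, 5): e=[48,28,44] → X
    (6,2)@(13, 5): e=[60,20,40] → X
    (7,2)@(15, 5): e=[72,12,36] → X
    (8,2)@(17, 5): e=[84,4,32] → X
    (9,2)@(19, 5): e=[96,-4,28] → .
    (0,3)@(1, 7): e=[0,100,20] → X  [on edge]
    (5,3)@(11, 7): e=[60,60,0] → .  [on edge]
  covered (16 px):
    . . . . . . . . . . . .
    . . X X X . . . . . . .
    . X X X X X X X X . . .
    X X X X X . . . . . . .
    . . . . . . . . . . . .
    . . . . . . . . . . . .
    . . . . . . . . . . . .
T2:
  degenerate (2·area = 0) — covers nothing
T3:
  2·area = 136  (B↔C swapped to make it positive)
  edge (2, 10)→(0, 4): d=(-2,-6) top-left  bias=+0
  edge (0, 4)→(24, 8): d=(24,4) right/bottom  bias=-1
  edge (24, 8)→(2, 10): d=(-22,2) right/bottom  bias=-1
    (0,2)@(1, 5): e=[4,20,112] → X
    (1,2)@(3, 5): e=[16,12,108] → X
    (2,2)@(5, 5): e=[28,4,104] → X
    (3,2)@(7, 5): e=[40,-4,100] → .
    (0,3)@(1, 7): e=[0,68,68] → X  [on edge]
    (3,3)@(7, 7): e=[36,44,56] → X
    (4,3)@(9, 7): e=[48,36,52] → X
    (5,3)@(11, 7): e=[60,28,48] → X
    (6,3)@(13, 7): e=[72,20,44] → X
    (7,3)@(15, 7): e=[84,12,40] → X
    (8,3)@(17, 7): e=[96,4,36] → X
    (9,3)@(19, 7): e=[108,-4,32] → .
    (6,4)@(13, 9): e=[68,68,0] → .  [on edge]
    (1,6)@(3, 13): e=[0,204,-68] → .  [on edge]
  covered (17 px):
    . . . . . . . . . . . .
    . . . . . . . . . . . .
    X X X . . . . . . . . .
    X X X X X X X X X . . .
    . X X X X X . . . . . .
    . . . . . . . . . . . .
    . . . . . . . . . . . .

Result: 38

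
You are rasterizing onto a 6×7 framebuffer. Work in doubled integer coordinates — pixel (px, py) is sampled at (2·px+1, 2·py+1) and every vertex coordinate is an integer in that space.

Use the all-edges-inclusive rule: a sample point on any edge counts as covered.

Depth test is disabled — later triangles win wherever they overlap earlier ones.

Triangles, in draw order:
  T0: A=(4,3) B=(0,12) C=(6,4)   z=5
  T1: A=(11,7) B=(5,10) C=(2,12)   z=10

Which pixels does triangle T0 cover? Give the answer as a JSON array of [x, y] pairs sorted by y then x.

T0:
  2·area = 22  (B↔C swapped to make it positive)
  edge (4, 3)→(6, 4): d=(2,1) inclusive
  edge (6, 4)→(0, 12): d=(-6,8) inclusive
  edge (0, 12)→(4, 3): d=(4,-9) inclusive
    (2,2)@(5, 5): e=[3,2,17] → #
    (3,2)@(7, 5): e=[1,-14,35] → ·
    (1,3)@(3, 7): e=[9,6,7] → #
    (2,3)@(5, 7): e=[7,-10,25] → ·
    (1,4)@(3, 9): e=[13,-6,15] → ·
  covered (2 px):
    · · · · · ·
    · · · · · ·
    · · # · · ·
    · # · · · ·
    · · · · · ·
    · · · · · ·
    · · · · · ·
T1:
  2·area = 3  (B↔C swapped to make it positive)
  edge (11, 7)→(2, 12): d=(-9,5) inclusive
  edge (2, 12)→(5, 10): d=(3,-2) inclusive
  edge (5, 10)→(11, 7): d=(6,-3) inclusive
    (5,3)@(11, 7): e=[0,3,0] → #  [on edge]
    (3,4)@(7, 9): e=[2,1,0] → #  [on edge]
    (4,4)@(9, 9): e=[-8,5,6] → ·
    (5,4)@(11, 9): e=[-18,9,12] → ·
    (1,5)@(3, 11): e=[4,-1,0] → ·  [on edge]
    (3,5)@(7, 11): e=[-16,7,12] → ·
  covered (2 px):
    · · · · · ·
    · · · · · ·
    · · · · · ·
    · · · · · #
    · · · # · ·
    · · · · · ·
    · · · · · ·

Result: [[2,2],[1,3]]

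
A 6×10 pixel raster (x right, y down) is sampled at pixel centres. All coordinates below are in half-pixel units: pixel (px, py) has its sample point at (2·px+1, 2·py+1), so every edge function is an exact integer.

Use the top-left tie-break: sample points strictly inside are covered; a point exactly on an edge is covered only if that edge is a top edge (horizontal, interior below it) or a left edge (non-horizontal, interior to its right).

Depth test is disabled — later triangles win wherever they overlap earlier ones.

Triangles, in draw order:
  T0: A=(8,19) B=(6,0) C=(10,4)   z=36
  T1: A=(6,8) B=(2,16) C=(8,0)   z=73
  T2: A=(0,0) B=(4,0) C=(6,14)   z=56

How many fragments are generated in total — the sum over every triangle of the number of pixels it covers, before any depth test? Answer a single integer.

T0:
  2·area = 68
  edge (8, 19)→(6, 0): d=(-2,-19) top-left  bias=+0
  edge (6, 0)→(10, 4): d=(4,4) right/bottom  bias=-1
  edge (10, 4)→(8, 19): d=(-2,15) right/bottom  bias=-1
    (3,0)@(7, 1): e=[17,0,51] → .  [on edge]
    (3,1)@(7, 3): e=[13,8,47] → X
    (4,1)@(9, 3): e=[51,0,17] → .  [on edge]
    (3,2)@(7, 5): e=[9,16,43] → X
    (4,2)@(9, 5): e=[47,8,13] → X
    (5,2)@(11, 5): e=[85,0,-17] → .  [on edge]
    (3,3)@(7, 7): e=[5,24,39] → X
    (5,3)@(11, 7): e=[81,8,-21] → .
    (3,4)@(7, 9): e=[1,32,35] → X
    (5,4)@(11, 9): e=[77,16,-25] → .
    (3,5)@(7, 11): e=[-3,40,31] → .
    (4,5)@(9, 11): e=[35,32,1] → X
  covered (8 px):
    . . . . . .
    . . . X . .
    . . . X X .
    . . . X X .
    . . . X X .
    . . . . X .
    . . . . . .
    . . . . . .
    . . . . . .
    . . . . . .
T1:
  2·area = 16
  edge (6, 8)→(2, 16): d=(-4,8) right/bottom  bias=-1
  edge (2, 16)→(8, 0): d=(6,-16) top-left  bias=+0
  edge (8, 0)→(6, 8): d=(-2,8) right/bottom  bias=-1
    (3,1)@(7, 3): e=[12,2,2] → X
    (4,1)@(9, 3): e=[-4,34,-14] → .
    (3,2)@(7, 5): e=[4,14,-2] → .
    (2,4)@(5, 9): e=[4,6,6] → X
    (3,4)@(7, 9): e=[-12,38,-10] → .
    (2,5)@(5, 11): e=[-4,18,2] → .
  covered (2 px):
    . . . . . .
    . . . X . .
    . . . . . .
    . . . . . .
    . . X . . .
    . . . . . .
    . . . . . .
    . . . . . .
    . . . . . .
    . . . . . .
T2:
  2·area = 56
  edge (0, 0)→(4, 0): d=(4,0) top-left  bias=+0
  edge (4, 0)→(6, 14): d=(2,14) right/bottom  bias=-1
  edge (6, 14)→(0, 0): d=(-6,-14) top-left  bias=+0
    (0,0)@(1, 1): e=[4,44,8] → X
    (1,0)@(3, 1): e=[4,16,36] → X
    (2,0)@(5, 1): e=[4,-12,64] → .
    (0,1)@(1, 3): e=[12,48,-4] → .
    (1,1)@(3, 3): e=[12,20,24] → X
    (2,1)@(5, 3): e=[12,-8,52] → .
    (1,2)@(3, 5): e=[20,24,12] → X
    (2,2)@(5, 5): e=[20,-4,40] → .
    (1,3)@(3, 7): e=[28,28,0] → X  [on edge]
    (2,3)@(5, 7): e=[28,0,28] → .  [on edge]
    (1,4)@(3, 9): e=[36,32,-12] → .
    (2,4)@(5, 9): e=[36,4,16] → X
  covered (7 px):
    X X . . . .
    . X . . . .
    . X . . . .
    . X . . . .
    . . X . . .
    . . X . . .
    . . . . . .
    . . . . . .
    . . . . . .
    . . . . . .

Final: 17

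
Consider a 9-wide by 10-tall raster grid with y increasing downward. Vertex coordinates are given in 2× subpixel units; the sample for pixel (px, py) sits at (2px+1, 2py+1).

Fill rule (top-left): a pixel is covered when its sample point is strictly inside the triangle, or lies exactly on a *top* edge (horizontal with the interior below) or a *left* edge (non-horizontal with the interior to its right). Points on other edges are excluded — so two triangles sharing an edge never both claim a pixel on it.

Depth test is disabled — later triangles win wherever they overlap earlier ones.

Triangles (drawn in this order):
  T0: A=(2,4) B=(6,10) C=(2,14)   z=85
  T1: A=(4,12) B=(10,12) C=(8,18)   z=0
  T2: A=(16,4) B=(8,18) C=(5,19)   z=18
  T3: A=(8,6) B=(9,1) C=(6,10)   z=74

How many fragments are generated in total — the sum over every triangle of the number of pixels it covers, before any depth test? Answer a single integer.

T0:
  2·area = 40
  edge (2, 4)→(6, 10): d=(4,6) right/bottom  bias=-1
  edge (6, 10)→(2, 14): d=(-4,4) right/bottom  bias=-1
  edge (2, 14)→(2, 4): d=(0,-10) top-left  bias=+0
    (7,0)@(15, 1): e=[-90,0,130] → ·  [on edge]
    (6,1)@(13, 3): e=[-70,0,110] → ·  [on edge]
    (5,2)@(11, 5): e=[-50,0,90] → ·  [on edge]
    (1,3)@(3, 7): e=[6,24,10] → █
    (2,3)@(5, 7): e=[-6,16,30] → ·
    (4,3)@(9, 7): e=[-30,0,70] → ·  [on edge]
    (1,4)@(3, 9): e=[14,16,10] → █
    (2,4)@(5, 9): e=[2,8,30] → █
    (3,4)@(7, 9): e=[-10,0,50] → ·  [on edge]
    (1,5)@(3, 11): e=[22,8,10] → █
    (2,5)@(5, 11): e=[10,0,30] → ·  [on edge]
    (1,6)@(3, 13): e=[30,0,10] → ·  [on edge]
    (0,7)@(1, 15): e=[50,0,-10] → ·  [on edge]
  covered (4 px):
    · · · · · · · · ·
    · · · · · · · · ·
    · · · · · · · · ·
    · █ · · · · · · ·
    · █ █ · · · · · ·
    · █ · · · · · · ·
    · · · · · · · · ·
    · · · · · · · · ·
    · · · · · · · · ·
    · · · · · · · · ·
T1:
  2·area = 36
  edge (4, 12)→(10, 12): d=(6,0) top-left  bias=+0
  edge (10, 12)→(8, 18): d=(-2,6) right/bottom  bias=-1
  edge (8, 18)→(4, 12): d=(-4,-6) top-left  bias=+0
    (6,1)@(13, 3): e=[-54,0,90] → ·  [on edge]
    (5,4)@(11, 9): e=[-18,0,54] → ·  [on edge]
    (2,6)@(5, 13): e=[6,28,2] → █
    (3,6)@(7, 13): e=[6,16,14] → █
    (4,6)@(9, 13): e=[6,4,26] → █
    (5,6)@(11, 13): e=[6,-8,38] → ·
    (2,7)@(5, 15): e=[18,24,-6] → ·
    (3,7)@(7, 15): e=[18,12,6] → █
    (4,7)@(9, 15): e=[18,0,18] → ·  [on edge]
    (3,8)@(7, 17): e=[30,8,-2] → ·
  covered (4 px):
    · · · · · · · · ·
    · · · · · · · · ·
    · · · · · · · · ·
    · · · · · · · · ·
    · · · · · · · · ·
    · · · · · · · · ·
    · · █ █ █ · · · ·
    · · · █ · · · · ·
    · · · · · · · · ·
    · · · · · · · · ·
T2:
  2·area = 34
  edge (16, 4)→(8, 18): d=(-8,14) right/bottom  bias=-1
  edge (8, 18)→(5, 19): d=(-3,1) right/bottom  bias=-1
  edge (5, 19)→(16, 4): d=(11,-15) top-left  bias=+0
    (6,4)@(13, 9): e=[2,22,10] → █
    (7,4)@(15, 9): e=[-26,20,40] → ·
    (5,5)@(11, 11): e=[14,18,2] → █
    (6,5)@(13, 11): e=[-14,16,32] → ·
    (5,6)@(11, 13): e=[-2,12,24] → ·
    (4,7)@(9, 15): e=[10,8,16] → █
    (5,7)@(11, 15): e=[-18,6,46] → ·
    (8,7)@(17, 15): e=[-102,0,136] → ·  [on edge]
    (3,8)@(7, 17): e=[22,4,8] → █
    (4,8)@(9, 17): e=[-6,2,38] → ·
    (5,8)@(11, 17): e=[-34,0,68] → ·  [on edge]
    (2,9)@(5, 19): e=[34,0,0] → ·  [on edge]
  covered (4 px):
    · · · · · · · · ·
    · · · · · · · · ·
    · · · · · · · · ·
    · · · · · · · · ·
    · · · · · · █ · ·
    · · · · · █ · · ·
    · · · · · · · · ·
    · · · · █ · · · ·
    · · · █ · · · · ·
    · · · · · · · · ·
T3:
  2·area = 6  (B↔C swapped to make it positive)
  edge (8, 6)→(6, 10): d=(-2,4) right/bottom  bias=-1
  edge (6, 10)→(9, 1): d=(3,-9) top-left  bias=+0
  edge (9, 1)→(8, 6): d=(-1,5) right/bottom  bias=-1
    (4,0)@(9, 1): e=[6,0,0] → ·  [on edge]
    (3,3)@(7, 7): e=[2,0,4] → █  [on edge]
    (4,3)@(9, 7): e=[-6,18,-6] → ·
    (3,4)@(7, 9): e=[-2,6,2] → ·
    (3,5)@(7, 11): e=[-6,12,0] → ·  [on edge]
    (2,6)@(5, 13): e=[-2,0,8] → ·  [on edge]
    (1,9)@(3, 19): e=[-6,0,12] → ·  [on edge]
  covered (1 px):
    · · · · · · · · ·
    · · · · · · · · ·
    · · · · · · · · ·
    · · · █ · · · · ·
    · · · · · · · · ·
    · · · · · · · · ·
    · · · · · · · · ·
    · · · · · · · · ·
    · · · · · · · · ·
    · · · · · · · · ·

Answer: 13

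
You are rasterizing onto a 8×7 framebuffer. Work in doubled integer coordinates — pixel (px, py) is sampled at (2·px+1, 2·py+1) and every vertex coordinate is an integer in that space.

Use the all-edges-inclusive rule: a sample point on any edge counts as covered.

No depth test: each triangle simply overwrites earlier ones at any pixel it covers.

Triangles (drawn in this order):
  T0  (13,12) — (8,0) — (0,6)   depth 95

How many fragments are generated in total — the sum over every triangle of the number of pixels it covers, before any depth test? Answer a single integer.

T0:
  2·area = 126  (B↔C swapped to make it positive)
  edge (13, 12)→(0, 6): d=(-13,-6) inclusive
  edge (0, 6)→(8, 0): d=(8,-6) inclusive
  edge (8, 0)→(13, 12): d=(5,12) inclusive
    (3,0)@(7, 1): e=[107,2,17] → #
    (4,0)@(9, 1): e=[119,14,-7] → ·
    (2,1)@(5, 3): e=[69,6,51] → #
    (4,1)@(9, 3): e=[93,30,3] → #
    (5,1)@(11, 3): e=[105,42,-21] → ·
    (1,2)@(3, 5): e=[31,10,85] → #
    (5,2)@(11, 5): e=[79,58,-11] → ·
    (1,3)@(3, 7): e=[5,26,95] → #
    (5,3)@(11, 7): e=[53,74,-1] → ·
    (1,4)@(3, 9): e=[-21,42,105] → ·
    (2,4)@(5, 9): e=[-9,54,81] → ·
    (3,4)@(7, 9): e=[3,66,57] → #
  covered (16 px):
    · · · # · · · ·
    · · # # # · · ·
    · # # # # · · ·
    · # # # # · · ·
    · · · # # # · ·
    · · · · · # · ·
    · · · · · · · ·

Result: 16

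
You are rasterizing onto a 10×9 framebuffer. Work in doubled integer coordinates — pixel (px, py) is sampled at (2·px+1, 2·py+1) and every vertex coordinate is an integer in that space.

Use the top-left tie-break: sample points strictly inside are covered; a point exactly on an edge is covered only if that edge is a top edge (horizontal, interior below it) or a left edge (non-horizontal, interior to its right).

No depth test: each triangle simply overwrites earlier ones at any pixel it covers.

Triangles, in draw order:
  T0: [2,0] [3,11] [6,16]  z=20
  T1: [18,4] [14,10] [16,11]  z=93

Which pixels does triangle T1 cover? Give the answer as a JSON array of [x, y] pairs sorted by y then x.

T0:
  2·area = 28  (B↔C swapped to make it positive)
  edge (2, 0)→(6, 16): d=(4,16) right/bottom  bias=-1
  edge (6, 16)→(3, 11): d=(-3,-5) top-left  bias=+0
  edge (3, 11)→(2, 0): d=(-1,-11) top-left  bias=+0
    (1,2)@(3, 5): e=[4,18,6] → #
    (2,2)@(5, 5): e=[-28,28,28] → ·
    (1,3)@(3, 7): e=[12,12,4] → #
    (2,3)@(5, 7): e=[-20,22,26] → ·
    (1,4)@(3, 9): e=[20,6,2] → #
    (2,4)@(5, 9): e=[-12,16,24] → ·
    (1,5)@(3, 11): e=[28,0,0] → #  [on edge]
    (2,5)@(5, 11): e=[-4,10,22] → ·
    (1,6)@(3, 13): e=[36,-6,-2] → ·
    (2,6)@(5, 13): e=[4,4,20] → #
    (3,6)@(7, 13): e=[-28,14,42] → ·
    (2,7)@(5, 15): e=[12,-2,18] → ·
  covered (5 px):
    · · · · · · · · · ·
    · · · · · · · · · ·
    · # · · · · · · · ·
    · # · · · · · · · ·
    · # · · · · · · · ·
    · # · · · · · · · ·
    · · # · · · · · · ·
    · · · · · · · · · ·
    · · · · · · · · · ·
T1:
  2·area = 16  (B↔C swapped to make it positive)
  edge (18, 4)→(16, 11): d=(-2,7) right/bottom  bias=-1
  edge (16, 11)→(14, 10): d=(-2,-1) top-left  bias=+0
  edge (14, 10)→(18, 4): d=(4,-6) top-left  bias=+0
    (8,3)@(17, 7): e=[1,9,6] → #
    (9,3)@(19, 7): e=[-13,11,18] → ·
    (7,4)@(15, 9): e=[11,3,2] → #
    (8,4)@(17, 9): e=[-3,5,14] → ·
    (7,5)@(15, 11): e=[7,-1,10] → ·
  covered (2 px):
    · · · · · · · · · ·
    · · · · · · · · · ·
    · · · · · · · · · ·
    · · · · · · · · # ·
    · · · · · · · # · ·
    · · · · · · · · · ·
    · · · · · · · · · ·
    · · · · · · · · · ·
    · · · · · · · · · ·

Answer: [[8,3],[7,4]]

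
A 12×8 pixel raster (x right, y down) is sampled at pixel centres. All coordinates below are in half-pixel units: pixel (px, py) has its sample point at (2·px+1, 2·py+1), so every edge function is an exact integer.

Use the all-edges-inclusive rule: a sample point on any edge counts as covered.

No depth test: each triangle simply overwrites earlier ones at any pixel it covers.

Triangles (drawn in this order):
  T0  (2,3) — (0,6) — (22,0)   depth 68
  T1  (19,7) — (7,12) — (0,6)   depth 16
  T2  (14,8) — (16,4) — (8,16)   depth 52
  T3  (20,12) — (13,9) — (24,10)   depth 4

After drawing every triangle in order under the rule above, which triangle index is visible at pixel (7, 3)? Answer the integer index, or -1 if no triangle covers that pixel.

T0:
  2·area = 54  (B↔C swapped to make it positive)
  edge (2, 3)→(22, 0): d=(20,-3) inclusive
  edge (22, 0)→(0, 6): d=(-22,6) inclusive
  edge (0, 6)→(2, 3): d=(2,-3) inclusive
    (8,0)@(17, 1): e=[5,8,41] → █
    (9,0)@(19, 1): e=[11,-4,47] → ·
    (1,1)@(3, 3): e=[3,48,3] → █
    (2,1)@(5, 3): e=[9,36,9] → █
    (3,1)@(7, 3): e=[15,24,15] → █
    (4,1)@(9, 3): e=[21,12,21] → █
    (5,1)@(11, 3): e=[27,0,27] → █  [on edge]
    (6,1)@(13, 3): e=[33,-12,33] → ·
    (8,1)@(17, 3): e=[45,-36,45] → ·
    (0,2)@(1, 5): e=[37,16,1] → █
    (2,2)@(5, 5): e=[49,-8,13] → ·
    (3,2)@(7, 5): e=[55,-20,19] → ·
  covered (8 px):
    · · · · · · · · █ · · ·
    · █ █ █ █ █ · · · · · ·
    █ █ · · · · · · · · · ·
    · · · · · · · · · · · ·
    · · · · · · · · · · · ·
    · · · · · · · · · · · ·
    · · · · · · · · · · · ·
    · · · · · · · · · · · ·
T1:
  2·area = 107
  edge (19, 7)→(7, 12): d=(-12,5) inclusive
  edge (7, 12)→(0, 6): d=(-7,-6) inclusive
  edge (0, 6)→(19, 7): d=(19,1) inclusive
    (1,3)@(3, 7): e=[80,11,16] → █
    (2,3)@(5, 7): e=[70,23,14] → █
    (3,3)@(7, 7): e=[60,35,12] → █
    (4,3)@(9, 7): e=[50,47,10] → █
    (5,3)@(11, 7): e=[40,59,8] → █
    (6,3)@(13, 7): e=[30,71,6] → █
    (7,3)@(15, 7): e=[20,83,4] → █
    (8,3)@(17, 7): e=[10,95,2] → █
    (9,3)@(19, 7): e=[0,107,0] → █  [on edge]
    (10,3)@(21, 7): e=[-10,119,-2] → ·
    (1,4)@(3, 9): e=[56,-3,54] → ·
    (2,4)@(5, 9): e=[46,9,52] → █
  covered (16 px):
    · · · · · · · · · · · ·
    · · · · · · · · · · · ·
    · · · · · · · · · · · ·
    · █ █ █ █ █ █ █ █ █ · ·
    · · █ █ █ █ █ · · · · ·
    · · · █ █ · · · · · · ·
    · · · · · · · · · · · ·
    · · · · · · · · · · · ·
T2:
  2·area = 8  (B↔C swapped to make it positive)
  edge (14, 8)→(8, 16): d=(-6,8) inclusive
  edge (8, 16)→(16, 4): d=(8,-12) inclusive
  edge (16, 4)→(14, 8): d=(-2,4) inclusive
    (6,4)@(13, 9): e=[2,4,2] → █
    (7,4)@(15, 9): e=[-14,28,-6] → ·
    (6,5)@(13, 11): e=[-10,20,-2] → ·
  covered (1 px):
    · · · · · · · · · · · ·
    · · · · · · · · · · · ·
    · · · · · · · · · · · ·
    · · · · · · · · · · · ·
    · · · · · · █ · · · · ·
    · · · · · · · · · · · ·
    · · · · · · · · · · · ·
    · · · · · · · · · · · ·
T3:
  2·area = 26
  edge (20, 12)→(13, 9): d=(-7,-3) inclusive
  edge (13, 9)→(24, 10): d=(11,1) inclusive
  edge (24, 10)→(20, 12): d=(-4,2) inclusive
    (6,4)@(13, 9): e=[0,0,26] → █  [on edge]
    (7,4)@(15, 9): e=[6,-2,22] → ·
    (6,5)@(13, 11): e=[-14,22,18] → ·
    (9,5)@(19, 11): e=[4,16,6] → █
    (10,5)@(21, 11): e=[10,14,2] → █
    (11,5)@(23, 11): e=[16,12,-2] → ·
    (9,6)@(19, 13): e=[-10,38,-2] → ·
    (10,6)@(21, 13): e=[-4,36,-6] → ·
  covered (3 px):
    · · · · · · · · · · · ·
    · · · · · · · · · · · ·
    · · · · · · · · · · · ·
    · · · · · · · · · · · ·
    · · · · · · █ · · · · ·
    · · · · · · · · · █ █ ·
    · · · · · · · · · · · ·
    · · · · · · · · · · · ·

Z-buffer (winner per pixel, '.' = empty):
  . . . . . . . . 0 . . .
  . 0 0 0 0 0 . . . . . .
  0 0 . . . . . . . . . .
  . 1 1 1 1 1 1 1 1 1 . .
  . . 1 1 1 1 3 . . . . .
  . . . 1 1 . . . . 3 3 .
  . . . . . . . . . . . .
  . . . . . . . . . . . .

Result: 1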